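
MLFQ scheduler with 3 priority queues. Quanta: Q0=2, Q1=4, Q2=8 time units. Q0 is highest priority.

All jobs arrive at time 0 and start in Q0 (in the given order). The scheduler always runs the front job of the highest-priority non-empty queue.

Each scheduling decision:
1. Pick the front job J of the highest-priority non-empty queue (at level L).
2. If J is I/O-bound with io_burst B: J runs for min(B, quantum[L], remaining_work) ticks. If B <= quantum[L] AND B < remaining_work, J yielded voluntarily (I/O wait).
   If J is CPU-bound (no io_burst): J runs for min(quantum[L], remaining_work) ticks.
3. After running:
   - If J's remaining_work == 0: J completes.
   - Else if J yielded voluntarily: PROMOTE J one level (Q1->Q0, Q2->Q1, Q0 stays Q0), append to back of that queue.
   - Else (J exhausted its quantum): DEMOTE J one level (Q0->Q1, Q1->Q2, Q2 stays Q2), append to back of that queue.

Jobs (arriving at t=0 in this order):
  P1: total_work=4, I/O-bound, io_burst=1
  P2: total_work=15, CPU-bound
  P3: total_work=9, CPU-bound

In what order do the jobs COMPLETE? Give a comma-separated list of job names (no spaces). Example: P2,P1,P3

Answer: P1,P3,P2

Derivation:
t=0-1: P1@Q0 runs 1, rem=3, I/O yield, promote→Q0. Q0=[P2,P3,P1] Q1=[] Q2=[]
t=1-3: P2@Q0 runs 2, rem=13, quantum used, demote→Q1. Q0=[P3,P1] Q1=[P2] Q2=[]
t=3-5: P3@Q0 runs 2, rem=7, quantum used, demote→Q1. Q0=[P1] Q1=[P2,P3] Q2=[]
t=5-6: P1@Q0 runs 1, rem=2, I/O yield, promote→Q0. Q0=[P1] Q1=[P2,P3] Q2=[]
t=6-7: P1@Q0 runs 1, rem=1, I/O yield, promote→Q0. Q0=[P1] Q1=[P2,P3] Q2=[]
t=7-8: P1@Q0 runs 1, rem=0, completes. Q0=[] Q1=[P2,P3] Q2=[]
t=8-12: P2@Q1 runs 4, rem=9, quantum used, demote→Q2. Q0=[] Q1=[P3] Q2=[P2]
t=12-16: P3@Q1 runs 4, rem=3, quantum used, demote→Q2. Q0=[] Q1=[] Q2=[P2,P3]
t=16-24: P2@Q2 runs 8, rem=1, quantum used, demote→Q2. Q0=[] Q1=[] Q2=[P3,P2]
t=24-27: P3@Q2 runs 3, rem=0, completes. Q0=[] Q1=[] Q2=[P2]
t=27-28: P2@Q2 runs 1, rem=0, completes. Q0=[] Q1=[] Q2=[]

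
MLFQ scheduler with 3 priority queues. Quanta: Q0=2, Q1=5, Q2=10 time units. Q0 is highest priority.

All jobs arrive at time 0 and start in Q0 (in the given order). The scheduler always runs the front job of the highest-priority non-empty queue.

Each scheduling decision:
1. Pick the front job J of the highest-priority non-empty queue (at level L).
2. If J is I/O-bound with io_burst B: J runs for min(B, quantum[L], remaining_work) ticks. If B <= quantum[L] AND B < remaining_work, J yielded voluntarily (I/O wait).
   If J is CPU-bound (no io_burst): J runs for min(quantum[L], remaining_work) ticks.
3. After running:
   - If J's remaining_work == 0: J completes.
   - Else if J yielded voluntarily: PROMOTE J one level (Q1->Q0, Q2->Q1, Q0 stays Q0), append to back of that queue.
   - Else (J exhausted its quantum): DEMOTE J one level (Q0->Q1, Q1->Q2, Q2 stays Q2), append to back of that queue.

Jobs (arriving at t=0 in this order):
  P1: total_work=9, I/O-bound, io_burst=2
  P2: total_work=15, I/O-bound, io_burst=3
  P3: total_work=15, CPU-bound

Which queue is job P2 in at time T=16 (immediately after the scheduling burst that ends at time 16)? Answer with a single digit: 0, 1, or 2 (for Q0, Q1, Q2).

t=0-2: P1@Q0 runs 2, rem=7, I/O yield, promote→Q0. Q0=[P2,P3,P1] Q1=[] Q2=[]
t=2-4: P2@Q0 runs 2, rem=13, quantum used, demote→Q1. Q0=[P3,P1] Q1=[P2] Q2=[]
t=4-6: P3@Q0 runs 2, rem=13, quantum used, demote→Q1. Q0=[P1] Q1=[P2,P3] Q2=[]
t=6-8: P1@Q0 runs 2, rem=5, I/O yield, promote→Q0. Q0=[P1] Q1=[P2,P3] Q2=[]
t=8-10: P1@Q0 runs 2, rem=3, I/O yield, promote→Q0. Q0=[P1] Q1=[P2,P3] Q2=[]
t=10-12: P1@Q0 runs 2, rem=1, I/O yield, promote→Q0. Q0=[P1] Q1=[P2,P3] Q2=[]
t=12-13: P1@Q0 runs 1, rem=0, completes. Q0=[] Q1=[P2,P3] Q2=[]
t=13-16: P2@Q1 runs 3, rem=10, I/O yield, promote→Q0. Q0=[P2] Q1=[P3] Q2=[]
t=16-18: P2@Q0 runs 2, rem=8, quantum used, demote→Q1. Q0=[] Q1=[P3,P2] Q2=[]
t=18-23: P3@Q1 runs 5, rem=8, quantum used, demote→Q2. Q0=[] Q1=[P2] Q2=[P3]
t=23-26: P2@Q1 runs 3, rem=5, I/O yield, promote→Q0. Q0=[P2] Q1=[] Q2=[P3]
t=26-28: P2@Q0 runs 2, rem=3, quantum used, demote→Q1. Q0=[] Q1=[P2] Q2=[P3]
t=28-31: P2@Q1 runs 3, rem=0, completes. Q0=[] Q1=[] Q2=[P3]
t=31-39: P3@Q2 runs 8, rem=0, completes. Q0=[] Q1=[] Q2=[]

Answer: 0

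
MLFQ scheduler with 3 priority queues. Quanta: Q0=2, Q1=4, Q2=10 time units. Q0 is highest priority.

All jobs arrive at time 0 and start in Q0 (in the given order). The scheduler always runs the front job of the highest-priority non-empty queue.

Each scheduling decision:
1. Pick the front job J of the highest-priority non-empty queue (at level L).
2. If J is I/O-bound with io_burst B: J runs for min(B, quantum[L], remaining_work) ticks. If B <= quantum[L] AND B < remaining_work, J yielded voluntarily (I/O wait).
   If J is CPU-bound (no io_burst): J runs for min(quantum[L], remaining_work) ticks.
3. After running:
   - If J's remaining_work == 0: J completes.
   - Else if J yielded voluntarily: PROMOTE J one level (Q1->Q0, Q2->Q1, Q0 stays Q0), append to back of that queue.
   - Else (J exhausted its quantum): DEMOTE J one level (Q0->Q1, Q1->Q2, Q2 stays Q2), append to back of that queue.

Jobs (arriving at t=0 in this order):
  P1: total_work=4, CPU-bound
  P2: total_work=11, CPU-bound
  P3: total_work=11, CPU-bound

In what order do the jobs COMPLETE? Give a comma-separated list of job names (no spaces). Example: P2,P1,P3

Answer: P1,P2,P3

Derivation:
t=0-2: P1@Q0 runs 2, rem=2, quantum used, demote→Q1. Q0=[P2,P3] Q1=[P1] Q2=[]
t=2-4: P2@Q0 runs 2, rem=9, quantum used, demote→Q1. Q0=[P3] Q1=[P1,P2] Q2=[]
t=4-6: P3@Q0 runs 2, rem=9, quantum used, demote→Q1. Q0=[] Q1=[P1,P2,P3] Q2=[]
t=6-8: P1@Q1 runs 2, rem=0, completes. Q0=[] Q1=[P2,P3] Q2=[]
t=8-12: P2@Q1 runs 4, rem=5, quantum used, demote→Q2. Q0=[] Q1=[P3] Q2=[P2]
t=12-16: P3@Q1 runs 4, rem=5, quantum used, demote→Q2. Q0=[] Q1=[] Q2=[P2,P3]
t=16-21: P2@Q2 runs 5, rem=0, completes. Q0=[] Q1=[] Q2=[P3]
t=21-26: P3@Q2 runs 5, rem=0, completes. Q0=[] Q1=[] Q2=[]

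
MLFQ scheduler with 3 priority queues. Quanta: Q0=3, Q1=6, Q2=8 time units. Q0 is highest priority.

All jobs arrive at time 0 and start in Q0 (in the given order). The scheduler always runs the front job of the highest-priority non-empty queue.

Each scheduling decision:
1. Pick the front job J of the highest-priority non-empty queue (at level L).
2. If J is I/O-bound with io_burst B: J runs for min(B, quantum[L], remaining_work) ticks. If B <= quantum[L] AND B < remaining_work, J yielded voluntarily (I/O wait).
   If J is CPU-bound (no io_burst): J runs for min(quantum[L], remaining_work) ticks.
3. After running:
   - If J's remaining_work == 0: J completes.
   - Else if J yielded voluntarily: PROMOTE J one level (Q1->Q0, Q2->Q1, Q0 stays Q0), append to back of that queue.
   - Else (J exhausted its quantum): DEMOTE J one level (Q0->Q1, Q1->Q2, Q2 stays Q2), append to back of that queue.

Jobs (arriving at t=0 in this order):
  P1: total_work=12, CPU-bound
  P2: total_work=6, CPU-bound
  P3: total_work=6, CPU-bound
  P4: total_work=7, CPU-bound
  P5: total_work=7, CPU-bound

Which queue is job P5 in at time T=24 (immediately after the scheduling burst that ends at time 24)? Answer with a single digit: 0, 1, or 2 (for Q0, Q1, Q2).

t=0-3: P1@Q0 runs 3, rem=9, quantum used, demote→Q1. Q0=[P2,P3,P4,P5] Q1=[P1] Q2=[]
t=3-6: P2@Q0 runs 3, rem=3, quantum used, demote→Q1. Q0=[P3,P4,P5] Q1=[P1,P2] Q2=[]
t=6-9: P3@Q0 runs 3, rem=3, quantum used, demote→Q1. Q0=[P4,P5] Q1=[P1,P2,P3] Q2=[]
t=9-12: P4@Q0 runs 3, rem=4, quantum used, demote→Q1. Q0=[P5] Q1=[P1,P2,P3,P4] Q2=[]
t=12-15: P5@Q0 runs 3, rem=4, quantum used, demote→Q1. Q0=[] Q1=[P1,P2,P3,P4,P5] Q2=[]
t=15-21: P1@Q1 runs 6, rem=3, quantum used, demote→Q2. Q0=[] Q1=[P2,P3,P4,P5] Q2=[P1]
t=21-24: P2@Q1 runs 3, rem=0, completes. Q0=[] Q1=[P3,P4,P5] Q2=[P1]
t=24-27: P3@Q1 runs 3, rem=0, completes. Q0=[] Q1=[P4,P5] Q2=[P1]
t=27-31: P4@Q1 runs 4, rem=0, completes. Q0=[] Q1=[P5] Q2=[P1]
t=31-35: P5@Q1 runs 4, rem=0, completes. Q0=[] Q1=[] Q2=[P1]
t=35-38: P1@Q2 runs 3, rem=0, completes. Q0=[] Q1=[] Q2=[]

Answer: 1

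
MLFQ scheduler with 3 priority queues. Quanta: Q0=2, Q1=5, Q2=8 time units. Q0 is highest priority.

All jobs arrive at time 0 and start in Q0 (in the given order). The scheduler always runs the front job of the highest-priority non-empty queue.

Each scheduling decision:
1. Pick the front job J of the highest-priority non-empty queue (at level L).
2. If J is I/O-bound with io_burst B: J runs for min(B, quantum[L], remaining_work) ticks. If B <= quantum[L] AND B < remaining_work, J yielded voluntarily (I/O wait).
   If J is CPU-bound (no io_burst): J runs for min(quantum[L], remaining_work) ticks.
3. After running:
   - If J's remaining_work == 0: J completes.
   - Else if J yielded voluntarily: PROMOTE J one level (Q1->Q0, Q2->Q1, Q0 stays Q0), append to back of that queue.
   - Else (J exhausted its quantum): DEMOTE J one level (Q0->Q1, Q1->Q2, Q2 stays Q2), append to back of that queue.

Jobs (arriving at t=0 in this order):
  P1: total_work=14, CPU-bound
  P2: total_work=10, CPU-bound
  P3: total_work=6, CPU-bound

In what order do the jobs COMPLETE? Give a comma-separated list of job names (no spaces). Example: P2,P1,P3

Answer: P3,P1,P2

Derivation:
t=0-2: P1@Q0 runs 2, rem=12, quantum used, demote→Q1. Q0=[P2,P3] Q1=[P1] Q2=[]
t=2-4: P2@Q0 runs 2, rem=8, quantum used, demote→Q1. Q0=[P3] Q1=[P1,P2] Q2=[]
t=4-6: P3@Q0 runs 2, rem=4, quantum used, demote→Q1. Q0=[] Q1=[P1,P2,P3] Q2=[]
t=6-11: P1@Q1 runs 5, rem=7, quantum used, demote→Q2. Q0=[] Q1=[P2,P3] Q2=[P1]
t=11-16: P2@Q1 runs 5, rem=3, quantum used, demote→Q2. Q0=[] Q1=[P3] Q2=[P1,P2]
t=16-20: P3@Q1 runs 4, rem=0, completes. Q0=[] Q1=[] Q2=[P1,P2]
t=20-27: P1@Q2 runs 7, rem=0, completes. Q0=[] Q1=[] Q2=[P2]
t=27-30: P2@Q2 runs 3, rem=0, completes. Q0=[] Q1=[] Q2=[]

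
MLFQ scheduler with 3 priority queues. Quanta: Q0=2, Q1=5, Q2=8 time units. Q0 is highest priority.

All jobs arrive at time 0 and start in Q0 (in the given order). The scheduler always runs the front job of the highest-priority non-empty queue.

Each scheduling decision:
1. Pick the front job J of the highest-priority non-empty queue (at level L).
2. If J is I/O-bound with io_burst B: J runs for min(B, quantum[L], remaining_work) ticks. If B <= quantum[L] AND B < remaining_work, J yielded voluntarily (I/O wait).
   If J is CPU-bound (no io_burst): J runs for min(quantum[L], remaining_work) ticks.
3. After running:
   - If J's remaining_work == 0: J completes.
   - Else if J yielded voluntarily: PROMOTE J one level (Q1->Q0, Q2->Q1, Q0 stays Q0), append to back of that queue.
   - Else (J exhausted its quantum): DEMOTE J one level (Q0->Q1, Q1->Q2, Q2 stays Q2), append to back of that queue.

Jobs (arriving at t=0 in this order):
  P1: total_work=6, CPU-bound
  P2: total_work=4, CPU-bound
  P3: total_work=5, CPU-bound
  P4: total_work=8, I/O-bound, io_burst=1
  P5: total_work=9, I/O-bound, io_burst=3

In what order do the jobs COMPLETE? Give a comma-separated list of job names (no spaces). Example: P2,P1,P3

Answer: P4,P1,P2,P3,P5

Derivation:
t=0-2: P1@Q0 runs 2, rem=4, quantum used, demote→Q1. Q0=[P2,P3,P4,P5] Q1=[P1] Q2=[]
t=2-4: P2@Q0 runs 2, rem=2, quantum used, demote→Q1. Q0=[P3,P4,P5] Q1=[P1,P2] Q2=[]
t=4-6: P3@Q0 runs 2, rem=3, quantum used, demote→Q1. Q0=[P4,P5] Q1=[P1,P2,P3] Q2=[]
t=6-7: P4@Q0 runs 1, rem=7, I/O yield, promote→Q0. Q0=[P5,P4] Q1=[P1,P2,P3] Q2=[]
t=7-9: P5@Q0 runs 2, rem=7, quantum used, demote→Q1. Q0=[P4] Q1=[P1,P2,P3,P5] Q2=[]
t=9-10: P4@Q0 runs 1, rem=6, I/O yield, promote→Q0. Q0=[P4] Q1=[P1,P2,P3,P5] Q2=[]
t=10-11: P4@Q0 runs 1, rem=5, I/O yield, promote→Q0. Q0=[P4] Q1=[P1,P2,P3,P5] Q2=[]
t=11-12: P4@Q0 runs 1, rem=4, I/O yield, promote→Q0. Q0=[P4] Q1=[P1,P2,P3,P5] Q2=[]
t=12-13: P4@Q0 runs 1, rem=3, I/O yield, promote→Q0. Q0=[P4] Q1=[P1,P2,P3,P5] Q2=[]
t=13-14: P4@Q0 runs 1, rem=2, I/O yield, promote→Q0. Q0=[P4] Q1=[P1,P2,P3,P5] Q2=[]
t=14-15: P4@Q0 runs 1, rem=1, I/O yield, promote→Q0. Q0=[P4] Q1=[P1,P2,P3,P5] Q2=[]
t=15-16: P4@Q0 runs 1, rem=0, completes. Q0=[] Q1=[P1,P2,P3,P5] Q2=[]
t=16-20: P1@Q1 runs 4, rem=0, completes. Q0=[] Q1=[P2,P3,P5] Q2=[]
t=20-22: P2@Q1 runs 2, rem=0, completes. Q0=[] Q1=[P3,P5] Q2=[]
t=22-25: P3@Q1 runs 3, rem=0, completes. Q0=[] Q1=[P5] Q2=[]
t=25-28: P5@Q1 runs 3, rem=4, I/O yield, promote→Q0. Q0=[P5] Q1=[] Q2=[]
t=28-30: P5@Q0 runs 2, rem=2, quantum used, demote→Q1. Q0=[] Q1=[P5] Q2=[]
t=30-32: P5@Q1 runs 2, rem=0, completes. Q0=[] Q1=[] Q2=[]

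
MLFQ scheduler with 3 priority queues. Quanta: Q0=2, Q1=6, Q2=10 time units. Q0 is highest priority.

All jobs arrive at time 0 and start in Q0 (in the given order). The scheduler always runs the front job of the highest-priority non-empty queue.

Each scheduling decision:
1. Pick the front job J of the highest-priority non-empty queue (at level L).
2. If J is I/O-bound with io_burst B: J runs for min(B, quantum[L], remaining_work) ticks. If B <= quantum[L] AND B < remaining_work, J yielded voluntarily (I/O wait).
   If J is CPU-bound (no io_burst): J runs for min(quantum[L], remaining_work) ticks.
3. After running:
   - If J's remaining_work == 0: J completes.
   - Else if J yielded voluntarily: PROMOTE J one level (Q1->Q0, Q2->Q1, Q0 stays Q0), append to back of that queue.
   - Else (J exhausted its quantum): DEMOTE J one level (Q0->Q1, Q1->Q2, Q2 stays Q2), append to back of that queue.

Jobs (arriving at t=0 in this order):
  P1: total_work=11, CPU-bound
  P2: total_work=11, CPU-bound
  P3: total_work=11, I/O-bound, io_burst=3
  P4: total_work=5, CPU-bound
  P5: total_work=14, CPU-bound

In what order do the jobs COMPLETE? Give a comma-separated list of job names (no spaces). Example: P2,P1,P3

t=0-2: P1@Q0 runs 2, rem=9, quantum used, demote→Q1. Q0=[P2,P3,P4,P5] Q1=[P1] Q2=[]
t=2-4: P2@Q0 runs 2, rem=9, quantum used, demote→Q1. Q0=[P3,P4,P5] Q1=[P1,P2] Q2=[]
t=4-6: P3@Q0 runs 2, rem=9, quantum used, demote→Q1. Q0=[P4,P5] Q1=[P1,P2,P3] Q2=[]
t=6-8: P4@Q0 runs 2, rem=3, quantum used, demote→Q1. Q0=[P5] Q1=[P1,P2,P3,P4] Q2=[]
t=8-10: P5@Q0 runs 2, rem=12, quantum used, demote→Q1. Q0=[] Q1=[P1,P2,P3,P4,P5] Q2=[]
t=10-16: P1@Q1 runs 6, rem=3, quantum used, demote→Q2. Q0=[] Q1=[P2,P3,P4,P5] Q2=[P1]
t=16-22: P2@Q1 runs 6, rem=3, quantum used, demote→Q2. Q0=[] Q1=[P3,P4,P5] Q2=[P1,P2]
t=22-25: P3@Q1 runs 3, rem=6, I/O yield, promote→Q0. Q0=[P3] Q1=[P4,P5] Q2=[P1,P2]
t=25-27: P3@Q0 runs 2, rem=4, quantum used, demote→Q1. Q0=[] Q1=[P4,P5,P3] Q2=[P1,P2]
t=27-30: P4@Q1 runs 3, rem=0, completes. Q0=[] Q1=[P5,P3] Q2=[P1,P2]
t=30-36: P5@Q1 runs 6, rem=6, quantum used, demote→Q2. Q0=[] Q1=[P3] Q2=[P1,P2,P5]
t=36-39: P3@Q1 runs 3, rem=1, I/O yield, promote→Q0. Q0=[P3] Q1=[] Q2=[P1,P2,P5]
t=39-40: P3@Q0 runs 1, rem=0, completes. Q0=[] Q1=[] Q2=[P1,P2,P5]
t=40-43: P1@Q2 runs 3, rem=0, completes. Q0=[] Q1=[] Q2=[P2,P5]
t=43-46: P2@Q2 runs 3, rem=0, completes. Q0=[] Q1=[] Q2=[P5]
t=46-52: P5@Q2 runs 6, rem=0, completes. Q0=[] Q1=[] Q2=[]

Answer: P4,P3,P1,P2,P5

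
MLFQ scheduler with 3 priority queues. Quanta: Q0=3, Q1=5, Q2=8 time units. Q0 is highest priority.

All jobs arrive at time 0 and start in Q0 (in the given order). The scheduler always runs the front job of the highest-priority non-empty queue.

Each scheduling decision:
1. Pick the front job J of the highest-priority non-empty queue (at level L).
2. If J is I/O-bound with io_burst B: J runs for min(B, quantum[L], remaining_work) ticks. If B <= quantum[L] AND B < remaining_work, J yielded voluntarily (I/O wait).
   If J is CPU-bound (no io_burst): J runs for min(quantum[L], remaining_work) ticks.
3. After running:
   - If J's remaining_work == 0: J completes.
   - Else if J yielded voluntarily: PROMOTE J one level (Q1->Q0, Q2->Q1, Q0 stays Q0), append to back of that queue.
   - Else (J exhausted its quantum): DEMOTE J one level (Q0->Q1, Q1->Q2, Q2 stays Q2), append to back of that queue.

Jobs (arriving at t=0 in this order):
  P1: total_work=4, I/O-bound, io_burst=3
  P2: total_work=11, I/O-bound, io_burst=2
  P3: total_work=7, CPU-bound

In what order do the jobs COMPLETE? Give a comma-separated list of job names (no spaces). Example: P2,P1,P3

Answer: P1,P2,P3

Derivation:
t=0-3: P1@Q0 runs 3, rem=1, I/O yield, promote→Q0. Q0=[P2,P3,P1] Q1=[] Q2=[]
t=3-5: P2@Q0 runs 2, rem=9, I/O yield, promote→Q0. Q0=[P3,P1,P2] Q1=[] Q2=[]
t=5-8: P3@Q0 runs 3, rem=4, quantum used, demote→Q1. Q0=[P1,P2] Q1=[P3] Q2=[]
t=8-9: P1@Q0 runs 1, rem=0, completes. Q0=[P2] Q1=[P3] Q2=[]
t=9-11: P2@Q0 runs 2, rem=7, I/O yield, promote→Q0. Q0=[P2] Q1=[P3] Q2=[]
t=11-13: P2@Q0 runs 2, rem=5, I/O yield, promote→Q0. Q0=[P2] Q1=[P3] Q2=[]
t=13-15: P2@Q0 runs 2, rem=3, I/O yield, promote→Q0. Q0=[P2] Q1=[P3] Q2=[]
t=15-17: P2@Q0 runs 2, rem=1, I/O yield, promote→Q0. Q0=[P2] Q1=[P3] Q2=[]
t=17-18: P2@Q0 runs 1, rem=0, completes. Q0=[] Q1=[P3] Q2=[]
t=18-22: P3@Q1 runs 4, rem=0, completes. Q0=[] Q1=[] Q2=[]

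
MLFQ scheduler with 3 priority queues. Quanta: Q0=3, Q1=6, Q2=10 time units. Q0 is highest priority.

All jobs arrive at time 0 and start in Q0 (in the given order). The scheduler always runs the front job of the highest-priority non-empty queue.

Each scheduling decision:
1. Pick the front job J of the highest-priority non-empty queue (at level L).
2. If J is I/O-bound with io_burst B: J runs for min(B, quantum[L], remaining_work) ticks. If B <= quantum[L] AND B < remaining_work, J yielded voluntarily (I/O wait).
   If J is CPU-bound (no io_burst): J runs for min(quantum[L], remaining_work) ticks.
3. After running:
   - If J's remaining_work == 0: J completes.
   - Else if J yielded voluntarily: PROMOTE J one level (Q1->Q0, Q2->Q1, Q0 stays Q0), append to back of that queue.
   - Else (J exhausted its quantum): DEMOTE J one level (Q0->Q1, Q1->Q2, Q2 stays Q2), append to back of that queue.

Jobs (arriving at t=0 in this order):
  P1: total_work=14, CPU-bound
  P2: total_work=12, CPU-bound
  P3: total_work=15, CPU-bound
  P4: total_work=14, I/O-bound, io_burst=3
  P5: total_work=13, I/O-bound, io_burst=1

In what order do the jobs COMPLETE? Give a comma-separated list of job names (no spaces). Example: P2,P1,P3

t=0-3: P1@Q0 runs 3, rem=11, quantum used, demote→Q1. Q0=[P2,P3,P4,P5] Q1=[P1] Q2=[]
t=3-6: P2@Q0 runs 3, rem=9, quantum used, demote→Q1. Q0=[P3,P4,P5] Q1=[P1,P2] Q2=[]
t=6-9: P3@Q0 runs 3, rem=12, quantum used, demote→Q1. Q0=[P4,P5] Q1=[P1,P2,P3] Q2=[]
t=9-12: P4@Q0 runs 3, rem=11, I/O yield, promote→Q0. Q0=[P5,P4] Q1=[P1,P2,P3] Q2=[]
t=12-13: P5@Q0 runs 1, rem=12, I/O yield, promote→Q0. Q0=[P4,P5] Q1=[P1,P2,P3] Q2=[]
t=13-16: P4@Q0 runs 3, rem=8, I/O yield, promote→Q0. Q0=[P5,P4] Q1=[P1,P2,P3] Q2=[]
t=16-17: P5@Q0 runs 1, rem=11, I/O yield, promote→Q0. Q0=[P4,P5] Q1=[P1,P2,P3] Q2=[]
t=17-20: P4@Q0 runs 3, rem=5, I/O yield, promote→Q0. Q0=[P5,P4] Q1=[P1,P2,P3] Q2=[]
t=20-21: P5@Q0 runs 1, rem=10, I/O yield, promote→Q0. Q0=[P4,P5] Q1=[P1,P2,P3] Q2=[]
t=21-24: P4@Q0 runs 3, rem=2, I/O yield, promote→Q0. Q0=[P5,P4] Q1=[P1,P2,P3] Q2=[]
t=24-25: P5@Q0 runs 1, rem=9, I/O yield, promote→Q0. Q0=[P4,P5] Q1=[P1,P2,P3] Q2=[]
t=25-27: P4@Q0 runs 2, rem=0, completes. Q0=[P5] Q1=[P1,P2,P3] Q2=[]
t=27-28: P5@Q0 runs 1, rem=8, I/O yield, promote→Q0. Q0=[P5] Q1=[P1,P2,P3] Q2=[]
t=28-29: P5@Q0 runs 1, rem=7, I/O yield, promote→Q0. Q0=[P5] Q1=[P1,P2,P3] Q2=[]
t=29-30: P5@Q0 runs 1, rem=6, I/O yield, promote→Q0. Q0=[P5] Q1=[P1,P2,P3] Q2=[]
t=30-31: P5@Q0 runs 1, rem=5, I/O yield, promote→Q0. Q0=[P5] Q1=[P1,P2,P3] Q2=[]
t=31-32: P5@Q0 runs 1, rem=4, I/O yield, promote→Q0. Q0=[P5] Q1=[P1,P2,P3] Q2=[]
t=32-33: P5@Q0 runs 1, rem=3, I/O yield, promote→Q0. Q0=[P5] Q1=[P1,P2,P3] Q2=[]
t=33-34: P5@Q0 runs 1, rem=2, I/O yield, promote→Q0. Q0=[P5] Q1=[P1,P2,P3] Q2=[]
t=34-35: P5@Q0 runs 1, rem=1, I/O yield, promote→Q0. Q0=[P5] Q1=[P1,P2,P3] Q2=[]
t=35-36: P5@Q0 runs 1, rem=0, completes. Q0=[] Q1=[P1,P2,P3] Q2=[]
t=36-42: P1@Q1 runs 6, rem=5, quantum used, demote→Q2. Q0=[] Q1=[P2,P3] Q2=[P1]
t=42-48: P2@Q1 runs 6, rem=3, quantum used, demote→Q2. Q0=[] Q1=[P3] Q2=[P1,P2]
t=48-54: P3@Q1 runs 6, rem=6, quantum used, demote→Q2. Q0=[] Q1=[] Q2=[P1,P2,P3]
t=54-59: P1@Q2 runs 5, rem=0, completes. Q0=[] Q1=[] Q2=[P2,P3]
t=59-62: P2@Q2 runs 3, rem=0, completes. Q0=[] Q1=[] Q2=[P3]
t=62-68: P3@Q2 runs 6, rem=0, completes. Q0=[] Q1=[] Q2=[]

Answer: P4,P5,P1,P2,P3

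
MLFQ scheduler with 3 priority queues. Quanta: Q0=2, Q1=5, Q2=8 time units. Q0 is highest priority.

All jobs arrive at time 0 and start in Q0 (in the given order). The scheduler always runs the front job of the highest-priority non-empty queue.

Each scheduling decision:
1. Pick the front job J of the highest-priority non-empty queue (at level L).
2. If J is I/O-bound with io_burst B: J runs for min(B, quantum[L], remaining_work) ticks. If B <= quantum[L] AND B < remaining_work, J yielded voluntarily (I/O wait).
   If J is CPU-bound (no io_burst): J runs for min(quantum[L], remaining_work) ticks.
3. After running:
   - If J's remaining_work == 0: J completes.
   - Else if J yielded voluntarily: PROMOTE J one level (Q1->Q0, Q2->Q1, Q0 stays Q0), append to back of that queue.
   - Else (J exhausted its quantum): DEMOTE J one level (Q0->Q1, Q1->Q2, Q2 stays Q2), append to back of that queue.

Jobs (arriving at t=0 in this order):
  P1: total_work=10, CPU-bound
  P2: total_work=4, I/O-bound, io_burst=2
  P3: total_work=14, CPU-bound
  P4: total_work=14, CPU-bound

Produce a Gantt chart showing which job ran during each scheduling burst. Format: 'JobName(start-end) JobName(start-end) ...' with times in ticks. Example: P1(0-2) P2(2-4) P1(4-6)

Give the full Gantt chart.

Answer: P1(0-2) P2(2-4) P3(4-6) P4(6-8) P2(8-10) P1(10-15) P3(15-20) P4(20-25) P1(25-28) P3(28-35) P4(35-42)

Derivation:
t=0-2: P1@Q0 runs 2, rem=8, quantum used, demote→Q1. Q0=[P2,P3,P4] Q1=[P1] Q2=[]
t=2-4: P2@Q0 runs 2, rem=2, I/O yield, promote→Q0. Q0=[P3,P4,P2] Q1=[P1] Q2=[]
t=4-6: P3@Q0 runs 2, rem=12, quantum used, demote→Q1. Q0=[P4,P2] Q1=[P1,P3] Q2=[]
t=6-8: P4@Q0 runs 2, rem=12, quantum used, demote→Q1. Q0=[P2] Q1=[P1,P3,P4] Q2=[]
t=8-10: P2@Q0 runs 2, rem=0, completes. Q0=[] Q1=[P1,P3,P4] Q2=[]
t=10-15: P1@Q1 runs 5, rem=3, quantum used, demote→Q2. Q0=[] Q1=[P3,P4] Q2=[P1]
t=15-20: P3@Q1 runs 5, rem=7, quantum used, demote→Q2. Q0=[] Q1=[P4] Q2=[P1,P3]
t=20-25: P4@Q1 runs 5, rem=7, quantum used, demote→Q2. Q0=[] Q1=[] Q2=[P1,P3,P4]
t=25-28: P1@Q2 runs 3, rem=0, completes. Q0=[] Q1=[] Q2=[P3,P4]
t=28-35: P3@Q2 runs 7, rem=0, completes. Q0=[] Q1=[] Q2=[P4]
t=35-42: P4@Q2 runs 7, rem=0, completes. Q0=[] Q1=[] Q2=[]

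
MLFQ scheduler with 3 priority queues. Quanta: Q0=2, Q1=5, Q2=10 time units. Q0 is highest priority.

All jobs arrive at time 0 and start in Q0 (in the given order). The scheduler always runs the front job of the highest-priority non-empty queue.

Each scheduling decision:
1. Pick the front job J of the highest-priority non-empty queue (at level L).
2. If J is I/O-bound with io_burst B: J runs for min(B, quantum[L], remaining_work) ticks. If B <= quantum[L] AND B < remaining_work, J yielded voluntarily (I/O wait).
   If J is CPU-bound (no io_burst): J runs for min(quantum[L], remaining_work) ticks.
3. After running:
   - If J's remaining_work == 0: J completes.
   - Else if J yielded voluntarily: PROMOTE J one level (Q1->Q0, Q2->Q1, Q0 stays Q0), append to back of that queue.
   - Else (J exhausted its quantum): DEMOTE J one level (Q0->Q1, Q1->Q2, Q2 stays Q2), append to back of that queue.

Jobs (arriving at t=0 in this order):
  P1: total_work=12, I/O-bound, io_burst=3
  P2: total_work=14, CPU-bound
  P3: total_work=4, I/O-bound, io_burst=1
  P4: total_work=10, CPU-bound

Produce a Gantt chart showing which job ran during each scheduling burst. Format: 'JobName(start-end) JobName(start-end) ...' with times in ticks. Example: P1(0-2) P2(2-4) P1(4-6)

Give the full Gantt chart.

Answer: P1(0-2) P2(2-4) P3(4-5) P4(5-7) P3(7-8) P3(8-9) P3(9-10) P1(10-13) P1(13-15) P2(15-20) P4(20-25) P1(25-28) P1(28-30) P2(30-37) P4(37-40)

Derivation:
t=0-2: P1@Q0 runs 2, rem=10, quantum used, demote→Q1. Q0=[P2,P3,P4] Q1=[P1] Q2=[]
t=2-4: P2@Q0 runs 2, rem=12, quantum used, demote→Q1. Q0=[P3,P4] Q1=[P1,P2] Q2=[]
t=4-5: P3@Q0 runs 1, rem=3, I/O yield, promote→Q0. Q0=[P4,P3] Q1=[P1,P2] Q2=[]
t=5-7: P4@Q0 runs 2, rem=8, quantum used, demote→Q1. Q0=[P3] Q1=[P1,P2,P4] Q2=[]
t=7-8: P3@Q0 runs 1, rem=2, I/O yield, promote→Q0. Q0=[P3] Q1=[P1,P2,P4] Q2=[]
t=8-9: P3@Q0 runs 1, rem=1, I/O yield, promote→Q0. Q0=[P3] Q1=[P1,P2,P4] Q2=[]
t=9-10: P3@Q0 runs 1, rem=0, completes. Q0=[] Q1=[P1,P2,P4] Q2=[]
t=10-13: P1@Q1 runs 3, rem=7, I/O yield, promote→Q0. Q0=[P1] Q1=[P2,P4] Q2=[]
t=13-15: P1@Q0 runs 2, rem=5, quantum used, demote→Q1. Q0=[] Q1=[P2,P4,P1] Q2=[]
t=15-20: P2@Q1 runs 5, rem=7, quantum used, demote→Q2. Q0=[] Q1=[P4,P1] Q2=[P2]
t=20-25: P4@Q1 runs 5, rem=3, quantum used, demote→Q2. Q0=[] Q1=[P1] Q2=[P2,P4]
t=25-28: P1@Q1 runs 3, rem=2, I/O yield, promote→Q0. Q0=[P1] Q1=[] Q2=[P2,P4]
t=28-30: P1@Q0 runs 2, rem=0, completes. Q0=[] Q1=[] Q2=[P2,P4]
t=30-37: P2@Q2 runs 7, rem=0, completes. Q0=[] Q1=[] Q2=[P4]
t=37-40: P4@Q2 runs 3, rem=0, completes. Q0=[] Q1=[] Q2=[]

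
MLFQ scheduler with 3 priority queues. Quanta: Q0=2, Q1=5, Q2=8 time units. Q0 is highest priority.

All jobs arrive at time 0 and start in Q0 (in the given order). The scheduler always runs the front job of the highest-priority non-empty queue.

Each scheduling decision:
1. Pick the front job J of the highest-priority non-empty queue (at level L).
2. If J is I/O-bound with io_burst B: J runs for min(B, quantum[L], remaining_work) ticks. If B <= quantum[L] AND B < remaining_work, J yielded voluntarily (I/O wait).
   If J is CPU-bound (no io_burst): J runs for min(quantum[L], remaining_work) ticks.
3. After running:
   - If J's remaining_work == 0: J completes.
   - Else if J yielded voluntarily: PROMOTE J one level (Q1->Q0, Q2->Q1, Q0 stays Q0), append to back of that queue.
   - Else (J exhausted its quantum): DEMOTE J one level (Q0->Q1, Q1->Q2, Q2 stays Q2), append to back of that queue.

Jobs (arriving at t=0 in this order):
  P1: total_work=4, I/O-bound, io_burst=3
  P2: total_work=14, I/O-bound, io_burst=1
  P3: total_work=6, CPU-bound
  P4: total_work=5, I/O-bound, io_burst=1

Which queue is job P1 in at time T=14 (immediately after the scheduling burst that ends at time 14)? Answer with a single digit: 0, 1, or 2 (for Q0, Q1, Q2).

t=0-2: P1@Q0 runs 2, rem=2, quantum used, demote→Q1. Q0=[P2,P3,P4] Q1=[P1] Q2=[]
t=2-3: P2@Q0 runs 1, rem=13, I/O yield, promote→Q0. Q0=[P3,P4,P2] Q1=[P1] Q2=[]
t=3-5: P3@Q0 runs 2, rem=4, quantum used, demote→Q1. Q0=[P4,P2] Q1=[P1,P3] Q2=[]
t=5-6: P4@Q0 runs 1, rem=4, I/O yield, promote→Q0. Q0=[P2,P4] Q1=[P1,P3] Q2=[]
t=6-7: P2@Q0 runs 1, rem=12, I/O yield, promote→Q0. Q0=[P4,P2] Q1=[P1,P3] Q2=[]
t=7-8: P4@Q0 runs 1, rem=3, I/O yield, promote→Q0. Q0=[P2,P4] Q1=[P1,P3] Q2=[]
t=8-9: P2@Q0 runs 1, rem=11, I/O yield, promote→Q0. Q0=[P4,P2] Q1=[P1,P3] Q2=[]
t=9-10: P4@Q0 runs 1, rem=2, I/O yield, promote→Q0. Q0=[P2,P4] Q1=[P1,P3] Q2=[]
t=10-11: P2@Q0 runs 1, rem=10, I/O yield, promote→Q0. Q0=[P4,P2] Q1=[P1,P3] Q2=[]
t=11-12: P4@Q0 runs 1, rem=1, I/O yield, promote→Q0. Q0=[P2,P4] Q1=[P1,P3] Q2=[]
t=12-13: P2@Q0 runs 1, rem=9, I/O yield, promote→Q0. Q0=[P4,P2] Q1=[P1,P3] Q2=[]
t=13-14: P4@Q0 runs 1, rem=0, completes. Q0=[P2] Q1=[P1,P3] Q2=[]
t=14-15: P2@Q0 runs 1, rem=8, I/O yield, promote→Q0. Q0=[P2] Q1=[P1,P3] Q2=[]
t=15-16: P2@Q0 runs 1, rem=7, I/O yield, promote→Q0. Q0=[P2] Q1=[P1,P3] Q2=[]
t=16-17: P2@Q0 runs 1, rem=6, I/O yield, promote→Q0. Q0=[P2] Q1=[P1,P3] Q2=[]
t=17-18: P2@Q0 runs 1, rem=5, I/O yield, promote→Q0. Q0=[P2] Q1=[P1,P3] Q2=[]
t=18-19: P2@Q0 runs 1, rem=4, I/O yield, promote→Q0. Q0=[P2] Q1=[P1,P3] Q2=[]
t=19-20: P2@Q0 runs 1, rem=3, I/O yield, promote→Q0. Q0=[P2] Q1=[P1,P3] Q2=[]
t=20-21: P2@Q0 runs 1, rem=2, I/O yield, promote→Q0. Q0=[P2] Q1=[P1,P3] Q2=[]
t=21-22: P2@Q0 runs 1, rem=1, I/O yield, promote→Q0. Q0=[P2] Q1=[P1,P3] Q2=[]
t=22-23: P2@Q0 runs 1, rem=0, completes. Q0=[] Q1=[P1,P3] Q2=[]
t=23-25: P1@Q1 runs 2, rem=0, completes. Q0=[] Q1=[P3] Q2=[]
t=25-29: P3@Q1 runs 4, rem=0, completes. Q0=[] Q1=[] Q2=[]

Answer: 1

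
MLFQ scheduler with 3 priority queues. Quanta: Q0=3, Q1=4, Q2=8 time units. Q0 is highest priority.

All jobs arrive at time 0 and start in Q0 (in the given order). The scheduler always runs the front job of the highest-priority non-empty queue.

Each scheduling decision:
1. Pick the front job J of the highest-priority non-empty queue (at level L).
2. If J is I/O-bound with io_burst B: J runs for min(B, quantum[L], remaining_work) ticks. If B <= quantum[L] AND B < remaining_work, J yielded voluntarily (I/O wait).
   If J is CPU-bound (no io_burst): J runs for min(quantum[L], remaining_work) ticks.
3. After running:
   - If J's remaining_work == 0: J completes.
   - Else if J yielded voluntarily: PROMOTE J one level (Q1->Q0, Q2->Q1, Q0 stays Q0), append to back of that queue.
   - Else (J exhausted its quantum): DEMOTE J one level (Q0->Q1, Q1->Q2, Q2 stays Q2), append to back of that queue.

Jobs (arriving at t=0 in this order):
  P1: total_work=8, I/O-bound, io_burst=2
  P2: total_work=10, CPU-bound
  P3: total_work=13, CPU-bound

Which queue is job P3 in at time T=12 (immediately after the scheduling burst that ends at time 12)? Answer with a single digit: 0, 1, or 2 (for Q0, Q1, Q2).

Answer: 1

Derivation:
t=0-2: P1@Q0 runs 2, rem=6, I/O yield, promote→Q0. Q0=[P2,P3,P1] Q1=[] Q2=[]
t=2-5: P2@Q0 runs 3, rem=7, quantum used, demote→Q1. Q0=[P3,P1] Q1=[P2] Q2=[]
t=5-8: P3@Q0 runs 3, rem=10, quantum used, demote→Q1. Q0=[P1] Q1=[P2,P3] Q2=[]
t=8-10: P1@Q0 runs 2, rem=4, I/O yield, promote→Q0. Q0=[P1] Q1=[P2,P3] Q2=[]
t=10-12: P1@Q0 runs 2, rem=2, I/O yield, promote→Q0. Q0=[P1] Q1=[P2,P3] Q2=[]
t=12-14: P1@Q0 runs 2, rem=0, completes. Q0=[] Q1=[P2,P3] Q2=[]
t=14-18: P2@Q1 runs 4, rem=3, quantum used, demote→Q2. Q0=[] Q1=[P3] Q2=[P2]
t=18-22: P3@Q1 runs 4, rem=6, quantum used, demote→Q2. Q0=[] Q1=[] Q2=[P2,P3]
t=22-25: P2@Q2 runs 3, rem=0, completes. Q0=[] Q1=[] Q2=[P3]
t=25-31: P3@Q2 runs 6, rem=0, completes. Q0=[] Q1=[] Q2=[]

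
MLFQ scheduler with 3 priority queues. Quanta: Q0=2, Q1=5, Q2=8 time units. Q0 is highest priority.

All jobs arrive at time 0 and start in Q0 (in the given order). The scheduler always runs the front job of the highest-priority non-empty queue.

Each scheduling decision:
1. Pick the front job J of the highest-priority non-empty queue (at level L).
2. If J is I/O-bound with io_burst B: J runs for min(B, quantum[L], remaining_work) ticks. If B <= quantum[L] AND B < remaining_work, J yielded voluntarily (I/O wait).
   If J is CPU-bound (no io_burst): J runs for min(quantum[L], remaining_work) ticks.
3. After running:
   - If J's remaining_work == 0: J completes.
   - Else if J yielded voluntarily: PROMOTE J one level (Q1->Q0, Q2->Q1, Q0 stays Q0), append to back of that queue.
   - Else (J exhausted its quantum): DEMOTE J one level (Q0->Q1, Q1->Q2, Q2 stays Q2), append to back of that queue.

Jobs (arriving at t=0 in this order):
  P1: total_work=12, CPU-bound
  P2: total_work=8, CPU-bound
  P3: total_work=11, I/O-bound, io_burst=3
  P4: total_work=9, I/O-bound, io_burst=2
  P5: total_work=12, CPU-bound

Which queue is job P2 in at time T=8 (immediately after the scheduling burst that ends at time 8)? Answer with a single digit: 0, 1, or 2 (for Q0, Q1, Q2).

Answer: 1

Derivation:
t=0-2: P1@Q0 runs 2, rem=10, quantum used, demote→Q1. Q0=[P2,P3,P4,P5] Q1=[P1] Q2=[]
t=2-4: P2@Q0 runs 2, rem=6, quantum used, demote→Q1. Q0=[P3,P4,P5] Q1=[P1,P2] Q2=[]
t=4-6: P3@Q0 runs 2, rem=9, quantum used, demote→Q1. Q0=[P4,P5] Q1=[P1,P2,P3] Q2=[]
t=6-8: P4@Q0 runs 2, rem=7, I/O yield, promote→Q0. Q0=[P5,P4] Q1=[P1,P2,P3] Q2=[]
t=8-10: P5@Q0 runs 2, rem=10, quantum used, demote→Q1. Q0=[P4] Q1=[P1,P2,P3,P5] Q2=[]
t=10-12: P4@Q0 runs 2, rem=5, I/O yield, promote→Q0. Q0=[P4] Q1=[P1,P2,P3,P5] Q2=[]
t=12-14: P4@Q0 runs 2, rem=3, I/O yield, promote→Q0. Q0=[P4] Q1=[P1,P2,P3,P5] Q2=[]
t=14-16: P4@Q0 runs 2, rem=1, I/O yield, promote→Q0. Q0=[P4] Q1=[P1,P2,P3,P5] Q2=[]
t=16-17: P4@Q0 runs 1, rem=0, completes. Q0=[] Q1=[P1,P2,P3,P5] Q2=[]
t=17-22: P1@Q1 runs 5, rem=5, quantum used, demote→Q2. Q0=[] Q1=[P2,P3,P5] Q2=[P1]
t=22-27: P2@Q1 runs 5, rem=1, quantum used, demote→Q2. Q0=[] Q1=[P3,P5] Q2=[P1,P2]
t=27-30: P3@Q1 runs 3, rem=6, I/O yield, promote→Q0. Q0=[P3] Q1=[P5] Q2=[P1,P2]
t=30-32: P3@Q0 runs 2, rem=4, quantum used, demote→Q1. Q0=[] Q1=[P5,P3] Q2=[P1,P2]
t=32-37: P5@Q1 runs 5, rem=5, quantum used, demote→Q2. Q0=[] Q1=[P3] Q2=[P1,P2,P5]
t=37-40: P3@Q1 runs 3, rem=1, I/O yield, promote→Q0. Q0=[P3] Q1=[] Q2=[P1,P2,P5]
t=40-41: P3@Q0 runs 1, rem=0, completes. Q0=[] Q1=[] Q2=[P1,P2,P5]
t=41-46: P1@Q2 runs 5, rem=0, completes. Q0=[] Q1=[] Q2=[P2,P5]
t=46-47: P2@Q2 runs 1, rem=0, completes. Q0=[] Q1=[] Q2=[P5]
t=47-52: P5@Q2 runs 5, rem=0, completes. Q0=[] Q1=[] Q2=[]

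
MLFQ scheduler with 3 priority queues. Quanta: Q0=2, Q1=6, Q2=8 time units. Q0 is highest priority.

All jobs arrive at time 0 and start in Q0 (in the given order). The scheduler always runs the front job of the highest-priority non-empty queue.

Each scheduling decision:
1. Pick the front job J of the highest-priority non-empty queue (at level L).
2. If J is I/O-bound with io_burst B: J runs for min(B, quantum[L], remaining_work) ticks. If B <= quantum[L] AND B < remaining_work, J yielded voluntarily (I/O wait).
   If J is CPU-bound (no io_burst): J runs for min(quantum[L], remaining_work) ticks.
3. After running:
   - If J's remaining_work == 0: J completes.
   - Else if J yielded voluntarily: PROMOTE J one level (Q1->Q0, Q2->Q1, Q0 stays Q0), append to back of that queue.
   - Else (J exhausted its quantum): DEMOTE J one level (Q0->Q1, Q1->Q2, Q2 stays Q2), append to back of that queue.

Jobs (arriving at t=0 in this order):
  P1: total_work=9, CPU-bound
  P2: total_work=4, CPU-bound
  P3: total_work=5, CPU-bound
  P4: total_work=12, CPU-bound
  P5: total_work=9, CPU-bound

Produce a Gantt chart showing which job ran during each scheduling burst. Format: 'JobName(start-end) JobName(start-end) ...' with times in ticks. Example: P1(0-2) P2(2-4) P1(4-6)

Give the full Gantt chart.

t=0-2: P1@Q0 runs 2, rem=7, quantum used, demote→Q1. Q0=[P2,P3,P4,P5] Q1=[P1] Q2=[]
t=2-4: P2@Q0 runs 2, rem=2, quantum used, demote→Q1. Q0=[P3,P4,P5] Q1=[P1,P2] Q2=[]
t=4-6: P3@Q0 runs 2, rem=3, quantum used, demote→Q1. Q0=[P4,P5] Q1=[P1,P2,P3] Q2=[]
t=6-8: P4@Q0 runs 2, rem=10, quantum used, demote→Q1. Q0=[P5] Q1=[P1,P2,P3,P4] Q2=[]
t=8-10: P5@Q0 runs 2, rem=7, quantum used, demote→Q1. Q0=[] Q1=[P1,P2,P3,P4,P5] Q2=[]
t=10-16: P1@Q1 runs 6, rem=1, quantum used, demote→Q2. Q0=[] Q1=[P2,P3,P4,P5] Q2=[P1]
t=16-18: P2@Q1 runs 2, rem=0, completes. Q0=[] Q1=[P3,P4,P5] Q2=[P1]
t=18-21: P3@Q1 runs 3, rem=0, completes. Q0=[] Q1=[P4,P5] Q2=[P1]
t=21-27: P4@Q1 runs 6, rem=4, quantum used, demote→Q2. Q0=[] Q1=[P5] Q2=[P1,P4]
t=27-33: P5@Q1 runs 6, rem=1, quantum used, demote→Q2. Q0=[] Q1=[] Q2=[P1,P4,P5]
t=33-34: P1@Q2 runs 1, rem=0, completes. Q0=[] Q1=[] Q2=[P4,P5]
t=34-38: P4@Q2 runs 4, rem=0, completes. Q0=[] Q1=[] Q2=[P5]
t=38-39: P5@Q2 runs 1, rem=0, completes. Q0=[] Q1=[] Q2=[]

Answer: P1(0-2) P2(2-4) P3(4-6) P4(6-8) P5(8-10) P1(10-16) P2(16-18) P3(18-21) P4(21-27) P5(27-33) P1(33-34) P4(34-38) P5(38-39)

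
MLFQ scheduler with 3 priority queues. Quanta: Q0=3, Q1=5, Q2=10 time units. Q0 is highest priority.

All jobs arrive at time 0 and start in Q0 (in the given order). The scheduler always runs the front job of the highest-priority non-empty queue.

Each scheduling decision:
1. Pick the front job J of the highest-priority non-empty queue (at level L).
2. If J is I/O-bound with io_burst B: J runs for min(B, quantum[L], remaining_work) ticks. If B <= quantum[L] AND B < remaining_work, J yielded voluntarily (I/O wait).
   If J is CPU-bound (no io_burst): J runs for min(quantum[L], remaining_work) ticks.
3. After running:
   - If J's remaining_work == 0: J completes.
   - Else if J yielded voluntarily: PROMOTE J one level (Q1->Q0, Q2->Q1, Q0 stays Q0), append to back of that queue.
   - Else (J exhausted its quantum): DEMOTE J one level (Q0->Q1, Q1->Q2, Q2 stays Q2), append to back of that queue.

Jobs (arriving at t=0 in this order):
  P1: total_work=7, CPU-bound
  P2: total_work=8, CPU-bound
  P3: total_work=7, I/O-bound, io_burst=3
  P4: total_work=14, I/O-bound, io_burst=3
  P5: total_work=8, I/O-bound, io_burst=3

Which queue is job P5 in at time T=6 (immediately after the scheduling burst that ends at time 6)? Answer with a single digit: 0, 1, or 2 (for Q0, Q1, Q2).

t=0-3: P1@Q0 runs 3, rem=4, quantum used, demote→Q1. Q0=[P2,P3,P4,P5] Q1=[P1] Q2=[]
t=3-6: P2@Q0 runs 3, rem=5, quantum used, demote→Q1. Q0=[P3,P4,P5] Q1=[P1,P2] Q2=[]
t=6-9: P3@Q0 runs 3, rem=4, I/O yield, promote→Q0. Q0=[P4,P5,P3] Q1=[P1,P2] Q2=[]
t=9-12: P4@Q0 runs 3, rem=11, I/O yield, promote→Q0. Q0=[P5,P3,P4] Q1=[P1,P2] Q2=[]
t=12-15: P5@Q0 runs 3, rem=5, I/O yield, promote→Q0. Q0=[P3,P4,P5] Q1=[P1,P2] Q2=[]
t=15-18: P3@Q0 runs 3, rem=1, I/O yield, promote→Q0. Q0=[P4,P5,P3] Q1=[P1,P2] Q2=[]
t=18-21: P4@Q0 runs 3, rem=8, I/O yield, promote→Q0. Q0=[P5,P3,P4] Q1=[P1,P2] Q2=[]
t=21-24: P5@Q0 runs 3, rem=2, I/O yield, promote→Q0. Q0=[P3,P4,P5] Q1=[P1,P2] Q2=[]
t=24-25: P3@Q0 runs 1, rem=0, completes. Q0=[P4,P5] Q1=[P1,P2] Q2=[]
t=25-28: P4@Q0 runs 3, rem=5, I/O yield, promote→Q0. Q0=[P5,P4] Q1=[P1,P2] Q2=[]
t=28-30: P5@Q0 runs 2, rem=0, completes. Q0=[P4] Q1=[P1,P2] Q2=[]
t=30-33: P4@Q0 runs 3, rem=2, I/O yield, promote→Q0. Q0=[P4] Q1=[P1,P2] Q2=[]
t=33-35: P4@Q0 runs 2, rem=0, completes. Q0=[] Q1=[P1,P2] Q2=[]
t=35-39: P1@Q1 runs 4, rem=0, completes. Q0=[] Q1=[P2] Q2=[]
t=39-44: P2@Q1 runs 5, rem=0, completes. Q0=[] Q1=[] Q2=[]

Answer: 0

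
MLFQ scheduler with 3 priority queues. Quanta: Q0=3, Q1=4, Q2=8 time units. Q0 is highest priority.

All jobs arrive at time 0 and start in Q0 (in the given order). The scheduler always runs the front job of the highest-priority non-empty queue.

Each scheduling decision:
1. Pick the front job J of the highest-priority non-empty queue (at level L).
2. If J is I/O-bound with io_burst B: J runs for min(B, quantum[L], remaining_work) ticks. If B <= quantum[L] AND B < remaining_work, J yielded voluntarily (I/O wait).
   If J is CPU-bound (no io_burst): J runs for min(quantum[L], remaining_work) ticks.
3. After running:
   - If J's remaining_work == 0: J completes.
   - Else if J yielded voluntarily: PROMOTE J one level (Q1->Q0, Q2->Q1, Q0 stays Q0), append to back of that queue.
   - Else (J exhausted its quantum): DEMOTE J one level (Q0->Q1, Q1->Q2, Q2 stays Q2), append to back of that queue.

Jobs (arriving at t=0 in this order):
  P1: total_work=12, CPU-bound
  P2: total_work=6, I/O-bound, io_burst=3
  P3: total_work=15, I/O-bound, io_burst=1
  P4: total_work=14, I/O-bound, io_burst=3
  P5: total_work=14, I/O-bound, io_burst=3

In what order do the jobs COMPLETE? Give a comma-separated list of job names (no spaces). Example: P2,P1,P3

Answer: P2,P4,P5,P3,P1

Derivation:
t=0-3: P1@Q0 runs 3, rem=9, quantum used, demote→Q1. Q0=[P2,P3,P4,P5] Q1=[P1] Q2=[]
t=3-6: P2@Q0 runs 3, rem=3, I/O yield, promote→Q0. Q0=[P3,P4,P5,P2] Q1=[P1] Q2=[]
t=6-7: P3@Q0 runs 1, rem=14, I/O yield, promote→Q0. Q0=[P4,P5,P2,P3] Q1=[P1] Q2=[]
t=7-10: P4@Q0 runs 3, rem=11, I/O yield, promote→Q0. Q0=[P5,P2,P3,P4] Q1=[P1] Q2=[]
t=10-13: P5@Q0 runs 3, rem=11, I/O yield, promote→Q0. Q0=[P2,P3,P4,P5] Q1=[P1] Q2=[]
t=13-16: P2@Q0 runs 3, rem=0, completes. Q0=[P3,P4,P5] Q1=[P1] Q2=[]
t=16-17: P3@Q0 runs 1, rem=13, I/O yield, promote→Q0. Q0=[P4,P5,P3] Q1=[P1] Q2=[]
t=17-20: P4@Q0 runs 3, rem=8, I/O yield, promote→Q0. Q0=[P5,P3,P4] Q1=[P1] Q2=[]
t=20-23: P5@Q0 runs 3, rem=8, I/O yield, promote→Q0. Q0=[P3,P4,P5] Q1=[P1] Q2=[]
t=23-24: P3@Q0 runs 1, rem=12, I/O yield, promote→Q0. Q0=[P4,P5,P3] Q1=[P1] Q2=[]
t=24-27: P4@Q0 runs 3, rem=5, I/O yield, promote→Q0. Q0=[P5,P3,P4] Q1=[P1] Q2=[]
t=27-30: P5@Q0 runs 3, rem=5, I/O yield, promote→Q0. Q0=[P3,P4,P5] Q1=[P1] Q2=[]
t=30-31: P3@Q0 runs 1, rem=11, I/O yield, promote→Q0. Q0=[P4,P5,P3] Q1=[P1] Q2=[]
t=31-34: P4@Q0 runs 3, rem=2, I/O yield, promote→Q0. Q0=[P5,P3,P4] Q1=[P1] Q2=[]
t=34-37: P5@Q0 runs 3, rem=2, I/O yield, promote→Q0. Q0=[P3,P4,P5] Q1=[P1] Q2=[]
t=37-38: P3@Q0 runs 1, rem=10, I/O yield, promote→Q0. Q0=[P4,P5,P3] Q1=[P1] Q2=[]
t=38-40: P4@Q0 runs 2, rem=0, completes. Q0=[P5,P3] Q1=[P1] Q2=[]
t=40-42: P5@Q0 runs 2, rem=0, completes. Q0=[P3] Q1=[P1] Q2=[]
t=42-43: P3@Q0 runs 1, rem=9, I/O yield, promote→Q0. Q0=[P3] Q1=[P1] Q2=[]
t=43-44: P3@Q0 runs 1, rem=8, I/O yield, promote→Q0. Q0=[P3] Q1=[P1] Q2=[]
t=44-45: P3@Q0 runs 1, rem=7, I/O yield, promote→Q0. Q0=[P3] Q1=[P1] Q2=[]
t=45-46: P3@Q0 runs 1, rem=6, I/O yield, promote→Q0. Q0=[P3] Q1=[P1] Q2=[]
t=46-47: P3@Q0 runs 1, rem=5, I/O yield, promote→Q0. Q0=[P3] Q1=[P1] Q2=[]
t=47-48: P3@Q0 runs 1, rem=4, I/O yield, promote→Q0. Q0=[P3] Q1=[P1] Q2=[]
t=48-49: P3@Q0 runs 1, rem=3, I/O yield, promote→Q0. Q0=[P3] Q1=[P1] Q2=[]
t=49-50: P3@Q0 runs 1, rem=2, I/O yield, promote→Q0. Q0=[P3] Q1=[P1] Q2=[]
t=50-51: P3@Q0 runs 1, rem=1, I/O yield, promote→Q0. Q0=[P3] Q1=[P1] Q2=[]
t=51-52: P3@Q0 runs 1, rem=0, completes. Q0=[] Q1=[P1] Q2=[]
t=52-56: P1@Q1 runs 4, rem=5, quantum used, demote→Q2. Q0=[] Q1=[] Q2=[P1]
t=56-61: P1@Q2 runs 5, rem=0, completes. Q0=[] Q1=[] Q2=[]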